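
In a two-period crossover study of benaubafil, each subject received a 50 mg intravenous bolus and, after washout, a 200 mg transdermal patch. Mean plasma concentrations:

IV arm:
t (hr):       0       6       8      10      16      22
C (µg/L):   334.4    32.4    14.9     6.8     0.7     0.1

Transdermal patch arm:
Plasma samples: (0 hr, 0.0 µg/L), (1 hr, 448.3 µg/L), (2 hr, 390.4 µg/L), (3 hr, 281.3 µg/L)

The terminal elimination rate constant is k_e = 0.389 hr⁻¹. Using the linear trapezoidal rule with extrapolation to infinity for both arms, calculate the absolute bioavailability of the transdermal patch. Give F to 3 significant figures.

F = 0.356

Trapezoidal AUC_0→22 (IV):
  [0→6]: (334.4+32.4)/2 × 6 = 1100.4
  [6→8]: (32.4+14.9)/2 × 2 = 47.3
  [8→10]: (14.9+6.8)/2 × 2 = 21.7
  [10→16]: (6.8+0.7)/2 × 6 = 22.5
  [16→22]: (0.7+0.1)/2 × 6 = 2.4
  Sum = 1194.3 µg/L·hr
IV tail: 0.1/0.389 = 0.257; AUC_iv,0→∞ = 1194.3 + 0.257 = 1194.557 µg/L·hr
Trapezoidal AUC_0→3 (transdermal patch):
  [0→1]: (0.0+448.3)/2 × 1 = 224.15
  [1→2]: (448.3+390.4)/2 × 1 = 419.35
  [2→3]: (390.4+281.3)/2 × 1 = 335.85
  Sum = 979.35 µg/L·hr
transdermal patch tail: 281.3/0.389 = 723.136; AUC_ev,0→∞ = 979.35 + 723.136 = 1702.486 µg/L·hr
F = (AUC_ev/D_ev)/(AUC_iv/D_iv) = (1702.486/200)/(1194.557/50) = 8.51243/23.89114 = 0.3563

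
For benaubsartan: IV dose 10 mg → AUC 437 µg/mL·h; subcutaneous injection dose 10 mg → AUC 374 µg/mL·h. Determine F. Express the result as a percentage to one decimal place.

F = (AUC_ev / D_ev) / (AUC_iv / D_iv)
  = (374/10) / (437/10)
  = 37.4 / 43.7 = 0.8558
  = 85.58%

F = 85.6%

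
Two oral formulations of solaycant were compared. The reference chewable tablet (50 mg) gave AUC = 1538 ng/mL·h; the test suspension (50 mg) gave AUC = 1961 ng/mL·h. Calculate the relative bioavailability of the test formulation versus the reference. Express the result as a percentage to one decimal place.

F_rel = 127.5%

F_rel = (AUC_test/D_test) / (AUC_ref/D_ref)
      = (1961/50) / (1538/50)
      = 39.22 / 30.76 = 1.2750 = 127.50%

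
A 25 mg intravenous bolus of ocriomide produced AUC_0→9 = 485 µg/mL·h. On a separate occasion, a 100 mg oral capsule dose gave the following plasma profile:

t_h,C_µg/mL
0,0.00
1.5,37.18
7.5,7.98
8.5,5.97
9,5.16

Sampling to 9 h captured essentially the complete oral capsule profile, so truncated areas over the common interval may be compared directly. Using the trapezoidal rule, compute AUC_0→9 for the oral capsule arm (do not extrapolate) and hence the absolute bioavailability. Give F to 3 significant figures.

F = 0.0892

Trapezoidal AUC_0→9 (oral capsule):
  [0→1.5]: (0.00+37.18)/2 × 1.5 = 27.885
  [1.5→7.5]: (37.18+7.98)/2 × 6 = 135.48
  [7.5→8.5]: (7.98+5.97)/2 × 1 = 6.975
  [8.5→9]: (5.97+5.16)/2 × 0.5 = 2.7825
  Sum = 173.1225 µg/mL·h
F = (AUC_ev/D_ev)/(AUC_iv/D_iv) = (173.1225/100)/(485/25) = 1.731225/19.4 = 0.0892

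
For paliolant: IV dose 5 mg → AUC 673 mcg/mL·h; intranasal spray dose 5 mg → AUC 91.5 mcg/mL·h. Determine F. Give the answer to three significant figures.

F = (AUC_ev / D_ev) / (AUC_iv / D_iv)
  = (91.5/5) / (673/5)
  = 18.3 / 134.6 = 0.1360

F = 0.136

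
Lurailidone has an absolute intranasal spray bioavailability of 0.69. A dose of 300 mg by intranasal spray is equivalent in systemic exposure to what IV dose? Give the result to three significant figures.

D_iv = 207 mg

Systemic exposure from an extravascular dose = F × D_ev, so the equivalent IV dose is F × D_ev.
D_iv = F × D_ev = 0.69 × 300 = 207 mg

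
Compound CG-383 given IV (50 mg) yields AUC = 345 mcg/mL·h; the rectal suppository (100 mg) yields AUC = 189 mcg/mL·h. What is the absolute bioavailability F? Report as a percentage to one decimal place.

F = (AUC_ev / D_ev) / (AUC_iv / D_iv)
  = (189/100) / (345/50)
  = 1.89 / 6.9 = 0.2739
  = 27.39%

F = 27.4%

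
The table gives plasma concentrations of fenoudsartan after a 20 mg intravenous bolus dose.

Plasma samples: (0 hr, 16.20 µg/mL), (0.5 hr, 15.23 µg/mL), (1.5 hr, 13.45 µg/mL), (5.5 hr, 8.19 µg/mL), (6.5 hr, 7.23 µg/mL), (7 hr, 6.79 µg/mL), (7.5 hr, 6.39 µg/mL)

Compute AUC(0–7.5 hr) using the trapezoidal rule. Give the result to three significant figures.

Trapezoidal AUC_0→7.5:
  [0→0.5]: (16.20+15.23)/2 × 0.5 = 7.8575
  [0.5→1.5]: (15.23+13.45)/2 × 1 = 14.34
  [1.5→5.5]: (13.45+8.19)/2 × 4 = 43.28
  [5.5→6.5]: (8.19+7.23)/2 × 1 = 7.71
  [6.5→7]: (7.23+6.79)/2 × 0.5 = 3.505
  [7→7.5]: (6.79+6.39)/2 × 0.5 = 3.295
  Sum = 79.9875 µg/mL·hr

AUC = 80.0 µg/mL·hr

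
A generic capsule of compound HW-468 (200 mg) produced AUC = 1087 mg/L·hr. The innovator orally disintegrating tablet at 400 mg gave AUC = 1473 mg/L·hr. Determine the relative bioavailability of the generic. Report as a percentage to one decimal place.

F_rel = 147.6%

F_rel = (AUC_test/D_test) / (AUC_ref/D_ref)
      = (1087/200) / (1473/400)
      = 5.435 / 3.6825 = 1.4759 = 147.59%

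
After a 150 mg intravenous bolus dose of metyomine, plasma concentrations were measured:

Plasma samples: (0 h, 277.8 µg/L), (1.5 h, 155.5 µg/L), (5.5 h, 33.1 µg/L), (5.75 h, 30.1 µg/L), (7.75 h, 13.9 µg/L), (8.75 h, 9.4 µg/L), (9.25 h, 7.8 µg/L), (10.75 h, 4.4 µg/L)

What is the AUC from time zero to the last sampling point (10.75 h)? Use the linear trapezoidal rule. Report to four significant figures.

AUC = 779.2 µg/L·h

Trapezoidal AUC_0→10.75:
  [0→1.5]: (277.8+155.5)/2 × 1.5 = 324.975
  [1.5→5.5]: (155.5+33.1)/2 × 4 = 377.2
  [5.5→5.75]: (33.1+30.1)/2 × 0.25 = 7.9
  [5.75→7.75]: (30.1+13.9)/2 × 2 = 44.0
  [7.75→8.75]: (13.9+9.4)/2 × 1 = 11.65
  [8.75→9.25]: (9.4+7.8)/2 × 0.5 = 4.3
  [9.25→10.75]: (7.8+4.4)/2 × 1.5 = 9.15
  Sum = 779.175 µg/L·h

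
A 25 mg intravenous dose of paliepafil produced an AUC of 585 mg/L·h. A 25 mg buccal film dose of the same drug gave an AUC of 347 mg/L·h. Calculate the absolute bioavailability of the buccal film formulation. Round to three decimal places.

F = (AUC_ev / D_ev) / (AUC_iv / D_iv)
  = (347/25) / (585/25)
  = 13.88 / 23.4 = 0.5932

F = 0.593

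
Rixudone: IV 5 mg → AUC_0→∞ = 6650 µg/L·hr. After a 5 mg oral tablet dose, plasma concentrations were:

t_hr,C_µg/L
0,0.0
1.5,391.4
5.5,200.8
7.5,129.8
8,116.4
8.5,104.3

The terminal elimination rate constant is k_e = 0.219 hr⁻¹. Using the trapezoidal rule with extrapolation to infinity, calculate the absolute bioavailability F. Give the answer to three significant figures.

F = 0.361

Trapezoidal AUC_0→8.5 (oral tablet):
  [0→1.5]: (0.0+391.4)/2 × 1.5 = 293.55
  [1.5→5.5]: (391.4+200.8)/2 × 4 = 1184.4
  [5.5→7.5]: (200.8+129.8)/2 × 2 = 330.6
  [7.5→8]: (129.8+116.4)/2 × 0.5 = 61.55
  [8→8.5]: (116.4+104.3)/2 × 0.5 = 55.175
  Sum = 1925.275 µg/L·hr
Tail: C_last/k_e = 104.3/0.219 = 476.256
AUC_0→∞ (oral tablet) = 1925.275 + 476.256 = 2401.531 µg/L·hr
F = (AUC_ev/D_ev)/(AUC_iv/D_iv) = (2401.531/5)/(6650/5) = 480.3062/1330 = 0.3611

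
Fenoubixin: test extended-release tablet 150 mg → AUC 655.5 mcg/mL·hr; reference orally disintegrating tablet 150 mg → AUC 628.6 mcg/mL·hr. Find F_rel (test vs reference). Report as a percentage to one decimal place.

F_rel = 104.3%

F_rel = (AUC_test/D_test) / (AUC_ref/D_ref)
      = (655.5/150) / (628.6/150)
      = 4.37 / 4.19067 = 1.0428 = 104.28%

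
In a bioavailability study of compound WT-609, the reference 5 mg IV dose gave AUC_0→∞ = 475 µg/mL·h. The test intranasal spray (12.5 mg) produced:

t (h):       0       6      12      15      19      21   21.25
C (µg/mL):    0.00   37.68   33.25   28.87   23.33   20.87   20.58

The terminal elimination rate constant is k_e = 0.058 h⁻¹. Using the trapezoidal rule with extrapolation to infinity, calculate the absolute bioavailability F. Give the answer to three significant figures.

Trapezoidal AUC_0→21.25 (intranasal spray):
  [0→6]: (0.00+37.68)/2 × 6 = 113.04
  [6→12]: (37.68+33.25)/2 × 6 = 212.79
  [12→15]: (33.25+28.87)/2 × 3 = 93.18
  [15→19]: (28.87+23.33)/2 × 4 = 104.4
  [19→21]: (23.33+20.87)/2 × 2 = 44.2
  [21→21.25]: (20.87+20.58)/2 × 0.25 = 5.18125
  Sum = 572.79125 µg/mL·h
Tail: C_last/k_e = 20.58/0.058 = 354.828
AUC_0→∞ (intranasal spray) = 572.79125 + 354.828 = 927.61925 µg/mL·h
F = (AUC_ev/D_ev)/(AUC_iv/D_iv) = (927.61925/12.5)/(475/5) = 74.20954/95 = 0.7812

F = 0.781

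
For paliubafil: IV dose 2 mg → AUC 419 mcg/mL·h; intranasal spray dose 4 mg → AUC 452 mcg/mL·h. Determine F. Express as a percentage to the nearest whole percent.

F = 54%

F = (AUC_ev / D_ev) / (AUC_iv / D_iv)
  = (452/4) / (419/2)
  = 113 / 209.5 = 0.5394
  = 53.94%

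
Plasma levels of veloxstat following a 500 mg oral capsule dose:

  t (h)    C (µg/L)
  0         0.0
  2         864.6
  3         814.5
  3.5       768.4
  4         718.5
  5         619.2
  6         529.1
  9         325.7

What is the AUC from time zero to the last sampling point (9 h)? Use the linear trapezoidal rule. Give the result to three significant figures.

AUC = 5000 µg/L·h

Trapezoidal AUC_0→9:
  [0→2]: (0.0+864.6)/2 × 2 = 864.6
  [2→3]: (864.6+814.5)/2 × 1 = 839.55
  [3→3.5]: (814.5+768.4)/2 × 0.5 = 395.725
  [3.5→4]: (768.4+718.5)/2 × 0.5 = 371.725
  [4→5]: (718.5+619.2)/2 × 1 = 668.85
  [5→6]: (619.2+529.1)/2 × 1 = 574.15
  [6→9]: (529.1+325.7)/2 × 3 = 1282.2
  Sum = 4996.8 µg/L·h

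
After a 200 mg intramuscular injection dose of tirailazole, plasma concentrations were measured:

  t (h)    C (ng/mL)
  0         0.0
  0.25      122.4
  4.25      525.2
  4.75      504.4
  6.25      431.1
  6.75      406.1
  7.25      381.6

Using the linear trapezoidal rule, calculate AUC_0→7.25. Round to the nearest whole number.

Trapezoidal AUC_0→7.25:
  [0→0.25]: (0.0+122.4)/2 × 0.25 = 15.3
  [0.25→4.25]: (122.4+525.2)/2 × 4 = 1295.2
  [4.25→4.75]: (525.2+504.4)/2 × 0.5 = 257.4
  [4.75→6.25]: (504.4+431.1)/2 × 1.5 = 701.625
  [6.25→6.75]: (431.1+406.1)/2 × 0.5 = 209.3
  [6.75→7.25]: (406.1+381.6)/2 × 0.5 = 196.925
  Sum = 2675.75 ng/mL·h

AUC = 2676 ng/mL·h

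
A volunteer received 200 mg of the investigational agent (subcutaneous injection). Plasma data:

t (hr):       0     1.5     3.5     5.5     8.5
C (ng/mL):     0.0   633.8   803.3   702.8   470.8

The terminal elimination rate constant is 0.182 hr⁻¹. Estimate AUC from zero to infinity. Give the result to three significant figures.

Trapezoidal AUC_0→8.5:
  [0→1.5]: (0.0+633.8)/2 × 1.5 = 475.35
  [1.5→3.5]: (633.8+803.3)/2 × 2 = 1437.1
  [3.5→5.5]: (803.3+702.8)/2 × 2 = 1506.1
  [5.5→8.5]: (702.8+470.8)/2 × 3 = 1760.4
  Sum = 5178.95 ng/mL·hr
Extrapolated tail: C_last / k_e = 470.8 / 0.182 = 2586.813
AUC_0→∞ = 5178.95 + 2586.813 = 7765.763 ng/mL·hr

AUC = 7770 ng/mL·hr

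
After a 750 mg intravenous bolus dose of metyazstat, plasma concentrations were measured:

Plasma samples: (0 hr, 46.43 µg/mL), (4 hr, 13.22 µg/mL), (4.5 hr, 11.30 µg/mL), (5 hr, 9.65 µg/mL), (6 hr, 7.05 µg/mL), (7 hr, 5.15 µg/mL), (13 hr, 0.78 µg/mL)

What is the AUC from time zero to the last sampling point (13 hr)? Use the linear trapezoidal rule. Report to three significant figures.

AUC = 163 µg/mL·hr

Trapezoidal AUC_0→13:
  [0→4]: (46.43+13.22)/2 × 4 = 119.3
  [4→4.5]: (13.22+11.30)/2 × 0.5 = 6.13
  [4.5→5]: (11.30+9.65)/2 × 0.5 = 5.2375
  [5→6]: (9.65+7.05)/2 × 1 = 8.35
  [6→7]: (7.05+5.15)/2 × 1 = 6.1
  [7→13]: (5.15+0.78)/2 × 6 = 17.79
  Sum = 162.9075 µg/mL·hr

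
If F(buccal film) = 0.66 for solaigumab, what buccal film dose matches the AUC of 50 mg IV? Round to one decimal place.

For equal systemic exposure: F × D_ev = D_iv
D_ev = D_iv / F = 50 / 0.66 = 75.7576 mg

D_buccal = 75.8 mg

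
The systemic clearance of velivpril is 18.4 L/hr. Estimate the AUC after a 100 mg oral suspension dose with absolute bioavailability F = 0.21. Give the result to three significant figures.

AUC = 1.14 mg/L·hr

AUC_0→∞ = F × Dose / CL
        = 0.21 × 100 / 18.4 = 1.1413 mg/L·hr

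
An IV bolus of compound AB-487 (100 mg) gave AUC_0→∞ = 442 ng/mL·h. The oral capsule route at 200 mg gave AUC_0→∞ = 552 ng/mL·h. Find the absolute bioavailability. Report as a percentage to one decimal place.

F = (AUC_ev / D_ev) / (AUC_iv / D_iv)
  = (552/200) / (442/100)
  = 2.76 / 4.42 = 0.6244
  = 62.44%

F = 62.4%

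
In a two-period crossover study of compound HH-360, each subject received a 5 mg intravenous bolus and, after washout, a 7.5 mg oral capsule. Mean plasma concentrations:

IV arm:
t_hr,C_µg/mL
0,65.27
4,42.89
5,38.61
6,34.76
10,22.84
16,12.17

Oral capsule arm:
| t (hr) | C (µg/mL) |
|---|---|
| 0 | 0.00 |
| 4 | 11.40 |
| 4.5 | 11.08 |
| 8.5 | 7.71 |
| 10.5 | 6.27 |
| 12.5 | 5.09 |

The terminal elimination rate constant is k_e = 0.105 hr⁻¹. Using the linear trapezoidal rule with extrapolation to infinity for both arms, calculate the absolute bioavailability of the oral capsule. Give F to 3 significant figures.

F = 0.148

Trapezoidal AUC_0→16 (IV):
  [0→4]: (65.27+42.89)/2 × 4 = 216.32
  [4→5]: (42.89+38.61)/2 × 1 = 40.75
  [5→6]: (38.61+34.76)/2 × 1 = 36.685
  [6→10]: (34.76+22.84)/2 × 4 = 115.2
  [10→16]: (22.84+12.17)/2 × 6 = 105.03
  Sum = 513.985 µg/mL·hr
IV tail: 12.17/0.105 = 115.905; AUC_iv,0→∞ = 513.985 + 115.905 = 629.89 µg/mL·hr
Trapezoidal AUC_0→12.5 (oral capsule):
  [0→4]: (0.00+11.40)/2 × 4 = 22.8
  [4→4.5]: (11.40+11.08)/2 × 0.5 = 5.62
  [4.5→8.5]: (11.08+7.71)/2 × 4 = 37.58
  [8.5→10.5]: (7.71+6.27)/2 × 2 = 13.98
  [10.5→12.5]: (6.27+5.09)/2 × 2 = 11.36
  Sum = 91.34 µg/mL·hr
oral capsule tail: 5.09/0.105 = 48.476; AUC_ev,0→∞ = 91.34 + 48.476 = 139.816 µg/mL·hr
F = (AUC_ev/D_ev)/(AUC_iv/D_iv) = (139.816/7.5)/(629.89/5) = 18.6421/125.978 = 0.1480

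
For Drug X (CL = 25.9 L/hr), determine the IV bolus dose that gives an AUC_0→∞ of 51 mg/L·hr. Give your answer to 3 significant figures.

Dose_iv = CL × AUC_0→∞
     = 25.9 × 51 = 1320.9 mg

Dose = 1320 mg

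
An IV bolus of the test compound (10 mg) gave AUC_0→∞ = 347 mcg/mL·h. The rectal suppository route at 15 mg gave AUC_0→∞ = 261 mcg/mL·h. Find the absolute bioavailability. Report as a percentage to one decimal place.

F = 50.1%

F = (AUC_ev / D_ev) / (AUC_iv / D_iv)
  = (261/15) / (347/10)
  = 17.4 / 34.7 = 0.5014
  = 50.14%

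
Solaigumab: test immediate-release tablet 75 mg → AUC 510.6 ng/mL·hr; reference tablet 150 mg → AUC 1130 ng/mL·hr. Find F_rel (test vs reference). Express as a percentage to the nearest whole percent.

F_rel = (AUC_test/D_test) / (AUC_ref/D_ref)
      = (510.6/75) / (1130/150)
      = 6.808 / 7.53333 = 0.9037 = 90.37%

F_rel = 90%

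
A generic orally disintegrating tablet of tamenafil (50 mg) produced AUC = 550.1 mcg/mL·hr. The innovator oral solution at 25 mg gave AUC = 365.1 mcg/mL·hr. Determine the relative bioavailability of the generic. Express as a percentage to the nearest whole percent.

F_rel = (AUC_test/D_test) / (AUC_ref/D_ref)
      = (550.1/50) / (365.1/25)
      = 11.002 / 14.604 = 0.7534 = 75.34%

F_rel = 75%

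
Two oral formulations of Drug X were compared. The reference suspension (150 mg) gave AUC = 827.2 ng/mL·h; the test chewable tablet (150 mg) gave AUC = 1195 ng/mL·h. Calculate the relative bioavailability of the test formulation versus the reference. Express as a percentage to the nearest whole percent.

F_rel = (AUC_test/D_test) / (AUC_ref/D_ref)
      = (1195/150) / (827.2/150)
      = 7.96667 / 5.51467 = 1.4446 = 144.46%

F_rel = 144%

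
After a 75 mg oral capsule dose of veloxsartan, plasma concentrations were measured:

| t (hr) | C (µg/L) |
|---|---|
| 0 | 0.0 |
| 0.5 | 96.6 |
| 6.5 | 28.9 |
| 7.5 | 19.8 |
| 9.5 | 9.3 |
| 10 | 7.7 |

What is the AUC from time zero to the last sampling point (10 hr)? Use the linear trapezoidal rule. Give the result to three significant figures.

AUC = 458 µg/L·hr

Trapezoidal AUC_0→10:
  [0→0.5]: (0.0+96.6)/2 × 0.5 = 24.15
  [0.5→6.5]: (96.6+28.9)/2 × 6 = 376.5
  [6.5→7.5]: (28.9+19.8)/2 × 1 = 24.35
  [7.5→9.5]: (19.8+9.3)/2 × 2 = 29.1
  [9.5→10]: (9.3+7.7)/2 × 0.5 = 4.25
  Sum = 458.35 µg/L·hr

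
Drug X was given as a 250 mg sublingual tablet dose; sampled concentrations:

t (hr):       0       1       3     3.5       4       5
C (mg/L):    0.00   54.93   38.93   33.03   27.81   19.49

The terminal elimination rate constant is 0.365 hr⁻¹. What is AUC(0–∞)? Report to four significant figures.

AUC = 231.6 mg/L·hr

Trapezoidal AUC_0→5:
  [0→1]: (0.00+54.93)/2 × 1 = 27.465
  [1→3]: (54.93+38.93)/2 × 2 = 93.86
  [3→3.5]: (38.93+33.03)/2 × 0.5 = 17.99
  [3.5→4]: (33.03+27.81)/2 × 0.5 = 15.21
  [4→5]: (27.81+19.49)/2 × 1 = 23.65
  Sum = 178.175 mg/L·hr
Extrapolated tail: C_last / k_e = 19.49 / 0.365 = 53.397
AUC_0→∞ = 178.175 + 53.397 = 231.572 mg/L·hr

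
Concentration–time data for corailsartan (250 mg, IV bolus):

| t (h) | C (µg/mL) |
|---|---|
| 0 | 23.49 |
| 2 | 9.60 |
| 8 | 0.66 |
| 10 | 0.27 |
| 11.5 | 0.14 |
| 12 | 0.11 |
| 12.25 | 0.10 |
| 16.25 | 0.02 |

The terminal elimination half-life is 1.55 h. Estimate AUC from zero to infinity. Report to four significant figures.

Trapezoidal AUC_0→16.25:
  [0→2]: (23.49+9.60)/2 × 2 = 33.09
  [2→8]: (9.60+0.66)/2 × 6 = 30.78
  [8→10]: (0.66+0.27)/2 × 2 = 0.93
  [10→11.5]: (0.27+0.14)/2 × 1.5 = 0.3075
  [11.5→12]: (0.14+0.11)/2 × 0.5 = 0.0625
  [12→12.25]: (0.11+0.10)/2 × 0.25 = 0.02625
  [12.25→16.25]: (0.10+0.02)/2 × 4 = 0.24
  Sum = 65.43625 µg/mL·h
k_e = ln2 / t½ = 0.693147 / 1.55 = 0.4472 h^-1
Extrapolated tail: C_last / k_e = 0.02 / 0.4472 = 0.045
AUC_0→∞ = 65.43625 + 0.045 = 65.48125 µg/mL·h

AUC = 65.48 µg/mL·h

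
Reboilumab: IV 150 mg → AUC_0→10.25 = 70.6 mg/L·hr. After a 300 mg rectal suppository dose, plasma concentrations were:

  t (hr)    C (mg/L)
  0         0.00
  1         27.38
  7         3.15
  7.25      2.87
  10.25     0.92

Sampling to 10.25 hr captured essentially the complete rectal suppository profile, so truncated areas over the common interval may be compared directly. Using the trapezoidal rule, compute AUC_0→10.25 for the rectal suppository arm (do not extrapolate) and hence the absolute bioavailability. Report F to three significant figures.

Trapezoidal AUC_0→10.25 (rectal suppository):
  [0→1]: (0.00+27.38)/2 × 1 = 13.69
  [1→7]: (27.38+3.15)/2 × 6 = 91.59
  [7→7.25]: (3.15+2.87)/2 × 0.25 = 0.7525
  [7.25→10.25]: (2.87+0.92)/2 × 3 = 5.685
  Sum = 111.7175 mg/L·hr
F = (AUC_ev/D_ev)/(AUC_iv/D_iv) = (111.7175/300)/(70.6/150) = 0.372392/0.470667 = 0.7912

F = 0.791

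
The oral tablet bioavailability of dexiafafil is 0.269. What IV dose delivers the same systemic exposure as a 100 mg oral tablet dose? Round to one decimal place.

Systemic exposure from an extravascular dose = F × D_ev, so the equivalent IV dose is F × D_ev.
D_iv = F × D_ev = 0.269 × 100 = 26.9 mg

D_iv = 26.9 mg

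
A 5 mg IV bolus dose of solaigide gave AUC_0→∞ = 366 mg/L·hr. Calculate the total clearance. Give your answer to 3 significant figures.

CL = Dose_iv / AUC_0→∞
   = 5 / 366 = 0.0136612 L/hr

CL = 0.0137 L/hr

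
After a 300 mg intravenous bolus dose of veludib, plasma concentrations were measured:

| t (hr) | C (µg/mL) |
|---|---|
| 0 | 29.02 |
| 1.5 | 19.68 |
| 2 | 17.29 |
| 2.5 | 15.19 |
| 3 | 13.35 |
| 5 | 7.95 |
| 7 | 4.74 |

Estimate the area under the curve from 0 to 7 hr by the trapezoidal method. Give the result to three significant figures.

Trapezoidal AUC_0→7:
  [0→1.5]: (29.02+19.68)/2 × 1.5 = 36.525
  [1.5→2]: (19.68+17.29)/2 × 0.5 = 9.2425
  [2→2.5]: (17.29+15.19)/2 × 0.5 = 8.12
  [2.5→3]: (15.19+13.35)/2 × 0.5 = 7.135
  [3→5]: (13.35+7.95)/2 × 2 = 21.3
  [5→7]: (7.95+4.74)/2 × 2 = 12.69
  Sum = 95.0125 µg/mL·hr

AUC = 95.0 µg/mL·hr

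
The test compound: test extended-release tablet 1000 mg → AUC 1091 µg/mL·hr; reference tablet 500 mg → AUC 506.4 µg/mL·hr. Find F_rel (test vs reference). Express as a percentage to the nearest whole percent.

F_rel = (AUC_test/D_test) / (AUC_ref/D_ref)
      = (1091/1000) / (506.4/500)
      = 1.091 / 1.0128 = 1.0772 = 107.72%

F_rel = 108%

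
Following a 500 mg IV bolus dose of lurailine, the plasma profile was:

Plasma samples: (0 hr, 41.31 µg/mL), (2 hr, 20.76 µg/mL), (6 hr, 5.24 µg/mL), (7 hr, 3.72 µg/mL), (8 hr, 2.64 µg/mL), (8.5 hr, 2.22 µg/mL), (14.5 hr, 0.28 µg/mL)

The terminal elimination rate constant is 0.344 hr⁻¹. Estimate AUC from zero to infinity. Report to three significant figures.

Trapezoidal AUC_0→14.5:
  [0→2]: (41.31+20.76)/2 × 2 = 62.07
  [2→6]: (20.76+5.24)/2 × 4 = 52.0
  [6→7]: (5.24+3.72)/2 × 1 = 4.48
  [7→8]: (3.72+2.64)/2 × 1 = 3.18
  [8→8.5]: (2.64+2.22)/2 × 0.5 = 1.215
  [8.5→14.5]: (2.22+0.28)/2 × 6 = 7.5
  Sum = 130.445 µg/mL·hr
Extrapolated tail: C_last / k_e = 0.28 / 0.344 = 0.814
AUC_0→∞ = 130.445 + 0.814 = 131.259 µg/mL·hr

AUC = 131 µg/mL·hr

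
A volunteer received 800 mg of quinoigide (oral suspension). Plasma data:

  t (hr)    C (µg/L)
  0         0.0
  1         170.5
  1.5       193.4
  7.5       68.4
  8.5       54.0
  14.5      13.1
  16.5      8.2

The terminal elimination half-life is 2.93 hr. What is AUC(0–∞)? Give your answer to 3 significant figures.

Trapezoidal AUC_0→16.5:
  [0→1]: (0.0+170.5)/2 × 1 = 85.25
  [1→1.5]: (170.5+193.4)/2 × 0.5 = 90.975
  [1.5→7.5]: (193.4+68.4)/2 × 6 = 785.4
  [7.5→8.5]: (68.4+54.0)/2 × 1 = 61.2
  [8.5→14.5]: (54.0+13.1)/2 × 6 = 201.3
  [14.5→16.5]: (13.1+8.2)/2 × 2 = 21.3
  Sum = 1245.425 µg/L·hr
k_e = ln2 / t½ = 0.693147 / 2.93 = 0.2366 hr^-1
Extrapolated tail: C_last / k_e = 8.2 / 0.2366 = 34.658
AUC_0→∞ = 1245.425 + 34.658 = 1280.083 µg/L·hr

AUC = 1280 µg/L·hr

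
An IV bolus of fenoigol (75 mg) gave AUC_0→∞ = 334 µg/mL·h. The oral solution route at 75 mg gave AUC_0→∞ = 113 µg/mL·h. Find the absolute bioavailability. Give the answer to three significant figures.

F = 0.338

F = (AUC_ev / D_ev) / (AUC_iv / D_iv)
  = (113/75) / (334/75)
  = 1.50667 / 4.45333 = 0.3383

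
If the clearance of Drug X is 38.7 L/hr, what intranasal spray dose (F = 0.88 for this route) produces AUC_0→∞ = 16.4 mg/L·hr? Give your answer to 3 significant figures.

Dose = 721 mg

Dose = CL × AUC_0→∞ / F
     = 38.7 × 16.4 / 0.88 = 721.227 mg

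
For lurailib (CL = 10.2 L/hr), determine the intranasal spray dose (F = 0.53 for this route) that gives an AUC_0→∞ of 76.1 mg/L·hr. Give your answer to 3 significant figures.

Dose = CL × AUC_0→∞ / F
     = 10.2 × 76.1 / 0.53 = 1464.57 mg

Dose = 1460 mg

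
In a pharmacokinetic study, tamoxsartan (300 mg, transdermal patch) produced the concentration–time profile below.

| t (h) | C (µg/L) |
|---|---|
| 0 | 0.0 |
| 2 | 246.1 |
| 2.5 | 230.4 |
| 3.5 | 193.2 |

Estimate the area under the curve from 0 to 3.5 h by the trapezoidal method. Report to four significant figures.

Trapezoidal AUC_0→3.5:
  [0→2]: (0.0+246.1)/2 × 2 = 246.1
  [2→2.5]: (246.1+230.4)/2 × 0.5 = 119.125
  [2.5→3.5]: (230.4+193.2)/2 × 1 = 211.8
  Sum = 577.025 µg/L·h

AUC = 577.0 µg/L·h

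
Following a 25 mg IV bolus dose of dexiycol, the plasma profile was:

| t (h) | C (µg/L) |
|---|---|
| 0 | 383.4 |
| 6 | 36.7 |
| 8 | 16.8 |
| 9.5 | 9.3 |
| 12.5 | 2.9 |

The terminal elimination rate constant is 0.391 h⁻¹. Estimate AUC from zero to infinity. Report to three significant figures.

AUC = 1360 µg/L·h

Trapezoidal AUC_0→12.5:
  [0→6]: (383.4+36.7)/2 × 6 = 1260.3
  [6→8]: (36.7+16.8)/2 × 2 = 53.5
  [8→9.5]: (16.8+9.3)/2 × 1.5 = 19.575
  [9.5→12.5]: (9.3+2.9)/2 × 3 = 18.3
  Sum = 1351.675 µg/L·h
Extrapolated tail: C_last / k_e = 2.9 / 0.391 = 7.417
AUC_0→∞ = 1351.675 + 7.417 = 1359.092 µg/L·h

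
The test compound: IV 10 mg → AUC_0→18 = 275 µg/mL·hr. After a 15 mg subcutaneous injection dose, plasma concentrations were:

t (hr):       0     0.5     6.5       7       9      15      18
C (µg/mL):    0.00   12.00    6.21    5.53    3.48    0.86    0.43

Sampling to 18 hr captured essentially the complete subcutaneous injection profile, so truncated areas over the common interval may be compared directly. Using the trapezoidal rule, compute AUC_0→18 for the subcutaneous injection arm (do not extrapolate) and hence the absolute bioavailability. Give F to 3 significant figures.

Trapezoidal AUC_0→18 (subcutaneous injection):
  [0→0.5]: (0.00+12.00)/2 × 0.5 = 3.0
  [0.5→6.5]: (12.00+6.21)/2 × 6 = 54.63
  [6.5→7]: (6.21+5.53)/2 × 0.5 = 2.935
  [7→9]: (5.53+3.48)/2 × 2 = 9.01
  [9→15]: (3.48+0.86)/2 × 6 = 13.02
  [15→18]: (0.86+0.43)/2 × 3 = 1.935
  Sum = 84.53 µg/mL·hr
F = (AUC_ev/D_ev)/(AUC_iv/D_iv) = (84.53/15)/(275/10) = 5.63533/27.5 = 0.2049

F = 0.205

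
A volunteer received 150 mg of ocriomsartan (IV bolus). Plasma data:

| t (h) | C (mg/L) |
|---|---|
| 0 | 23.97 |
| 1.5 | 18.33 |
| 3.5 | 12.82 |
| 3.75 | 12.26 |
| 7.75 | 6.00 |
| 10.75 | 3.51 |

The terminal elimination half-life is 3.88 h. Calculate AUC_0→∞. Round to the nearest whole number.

AUC = 136 mg/L·h

Trapezoidal AUC_0→10.75:
  [0→1.5]: (23.97+18.33)/2 × 1.5 = 31.725
  [1.5→3.5]: (18.33+12.82)/2 × 2 = 31.15
  [3.5→3.75]: (12.82+12.26)/2 × 0.25 = 3.135
  [3.75→7.75]: (12.26+6.00)/2 × 4 = 36.52
  [7.75→10.75]: (6.00+3.51)/2 × 3 = 14.265
  Sum = 116.795 mg/L·h
k_e = ln2 / t½ = 0.693147 / 3.88 = 0.1786 h^-1
Extrapolated tail: C_last / k_e = 3.51 / 0.1786 = 19.653
AUC_0→∞ = 116.795 + 19.653 = 136.448 mg/L·h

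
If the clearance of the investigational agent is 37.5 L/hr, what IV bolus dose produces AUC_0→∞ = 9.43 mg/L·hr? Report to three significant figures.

Dose_iv = CL × AUC_0→∞
     = 37.5 × 9.43 = 353.625 mg

Dose = 354 mg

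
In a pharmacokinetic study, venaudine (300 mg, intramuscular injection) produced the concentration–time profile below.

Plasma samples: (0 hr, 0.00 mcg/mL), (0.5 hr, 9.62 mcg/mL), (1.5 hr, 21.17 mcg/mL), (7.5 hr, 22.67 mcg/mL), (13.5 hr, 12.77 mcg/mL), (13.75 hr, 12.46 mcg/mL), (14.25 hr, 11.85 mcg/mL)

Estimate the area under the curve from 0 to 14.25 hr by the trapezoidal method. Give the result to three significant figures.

AUC = 265 mcg/mL·hr

Trapezoidal AUC_0→14.25:
  [0→0.5]: (0.00+9.62)/2 × 0.5 = 2.405
  [0.5→1.5]: (9.62+21.17)/2 × 1 = 15.395
  [1.5→7.5]: (21.17+22.67)/2 × 6 = 131.52
  [7.5→13.5]: (22.67+12.77)/2 × 6 = 106.32
  [13.5→13.75]: (12.77+12.46)/2 × 0.25 = 3.15375
  [13.75→14.25]: (12.46+11.85)/2 × 0.5 = 6.0775
  Sum = 264.87125 mcg/mL·hr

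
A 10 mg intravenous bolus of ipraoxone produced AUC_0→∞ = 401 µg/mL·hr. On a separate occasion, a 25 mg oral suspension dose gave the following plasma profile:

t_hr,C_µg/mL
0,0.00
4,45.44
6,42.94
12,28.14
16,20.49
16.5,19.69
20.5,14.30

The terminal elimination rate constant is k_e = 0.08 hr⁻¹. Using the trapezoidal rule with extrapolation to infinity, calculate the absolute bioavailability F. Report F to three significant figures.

F = 0.745

Trapezoidal AUC_0→20.5 (oral suspension):
  [0→4]: (0.00+45.44)/2 × 4 = 90.88
  [4→6]: (45.44+42.94)/2 × 2 = 88.38
  [6→12]: (42.94+28.14)/2 × 6 = 213.24
  [12→16]: (28.14+20.49)/2 × 4 = 97.26
  [16→16.5]: (20.49+19.69)/2 × 0.5 = 10.045
  [16.5→20.5]: (19.69+14.30)/2 × 4 = 67.98
  Sum = 567.785 µg/mL·hr
Tail: C_last/k_e = 14.30/0.08 = 178.750
AUC_0→∞ (oral suspension) = 567.785 + 178.750 = 746.535 µg/mL·hr
F = (AUC_ev/D_ev)/(AUC_iv/D_iv) = (746.535/25)/(401/10) = 29.8614/40.1 = 0.7447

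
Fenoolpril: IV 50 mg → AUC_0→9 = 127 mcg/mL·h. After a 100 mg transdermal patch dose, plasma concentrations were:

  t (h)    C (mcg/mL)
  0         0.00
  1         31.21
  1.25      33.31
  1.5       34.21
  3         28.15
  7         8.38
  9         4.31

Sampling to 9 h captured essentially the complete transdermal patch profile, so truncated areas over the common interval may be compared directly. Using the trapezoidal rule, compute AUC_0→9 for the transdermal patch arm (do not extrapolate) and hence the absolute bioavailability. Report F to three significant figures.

F = 0.648

Trapezoidal AUC_0→9 (transdermal patch):
  [0→1]: (0.00+31.21)/2 × 1 = 15.605
  [1→1.25]: (31.21+33.31)/2 × 0.25 = 8.065
  [1.25→1.5]: (33.31+34.21)/2 × 0.25 = 8.44
  [1.5→3]: (34.21+28.15)/2 × 1.5 = 46.77
  [3→7]: (28.15+8.38)/2 × 4 = 73.06
  [7→9]: (8.38+4.31)/2 × 2 = 12.69
  Sum = 164.63 mcg/mL·h
F = (AUC_ev/D_ev)/(AUC_iv/D_iv) = (164.63/100)/(127/50) = 1.6463/2.54 = 0.6481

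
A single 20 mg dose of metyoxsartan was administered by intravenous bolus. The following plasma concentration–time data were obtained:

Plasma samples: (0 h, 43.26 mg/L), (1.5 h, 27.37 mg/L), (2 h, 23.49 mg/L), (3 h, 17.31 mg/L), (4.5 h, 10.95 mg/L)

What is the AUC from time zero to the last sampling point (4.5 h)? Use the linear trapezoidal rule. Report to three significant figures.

Trapezoidal AUC_0→4.5:
  [0→1.5]: (43.26+27.37)/2 × 1.5 = 52.9725
  [1.5→2]: (27.37+23.49)/2 × 0.5 = 12.715
  [2→3]: (23.49+17.31)/2 × 1 = 20.4
  [3→4.5]: (17.31+10.95)/2 × 1.5 = 21.195
  Sum = 107.2825 mg/L·h

AUC = 107 mg/L·h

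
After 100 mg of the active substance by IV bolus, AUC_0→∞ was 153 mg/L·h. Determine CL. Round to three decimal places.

CL = 0.654 L/h

CL = Dose_iv / AUC_0→∞
   = 100 / 153 = 0.653595 L/h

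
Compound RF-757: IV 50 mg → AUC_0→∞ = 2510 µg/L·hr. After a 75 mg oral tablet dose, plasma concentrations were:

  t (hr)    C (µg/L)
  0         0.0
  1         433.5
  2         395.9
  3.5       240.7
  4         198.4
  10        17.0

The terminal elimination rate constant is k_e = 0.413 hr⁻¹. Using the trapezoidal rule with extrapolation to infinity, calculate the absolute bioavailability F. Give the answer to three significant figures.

Trapezoidal AUC_0→10 (oral tablet):
  [0→1]: (0.0+433.5)/2 × 1 = 216.75
  [1→2]: (433.5+395.9)/2 × 1 = 414.7
  [2→3.5]: (395.9+240.7)/2 × 1.5 = 477.45
  [3.5→4]: (240.7+198.4)/2 × 0.5 = 109.775
  [4→10]: (198.4+17.0)/2 × 6 = 646.2
  Sum = 1864.875 µg/L·hr
Tail: C_last/k_e = 17.0/0.413 = 41.162
AUC_0→∞ (oral tablet) = 1864.875 + 41.162 = 1906.037 µg/L·hr
F = (AUC_ev/D_ev)/(AUC_iv/D_iv) = (1906.037/75)/(2510/50) = 25.4138/50.2 = 0.5063

F = 0.506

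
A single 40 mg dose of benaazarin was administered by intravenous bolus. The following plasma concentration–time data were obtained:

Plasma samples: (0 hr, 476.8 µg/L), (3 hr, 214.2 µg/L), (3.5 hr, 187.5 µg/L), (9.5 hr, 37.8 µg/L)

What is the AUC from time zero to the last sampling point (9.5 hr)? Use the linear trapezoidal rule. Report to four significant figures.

AUC = 1813 µg/L·hr

Trapezoidal AUC_0→9.5:
  [0→3]: (476.8+214.2)/2 × 3 = 1036.5
  [3→3.5]: (214.2+187.5)/2 × 0.5 = 100.425
  [3.5→9.5]: (187.5+37.8)/2 × 6 = 675.9
  Sum = 1812.825 µg/L·hr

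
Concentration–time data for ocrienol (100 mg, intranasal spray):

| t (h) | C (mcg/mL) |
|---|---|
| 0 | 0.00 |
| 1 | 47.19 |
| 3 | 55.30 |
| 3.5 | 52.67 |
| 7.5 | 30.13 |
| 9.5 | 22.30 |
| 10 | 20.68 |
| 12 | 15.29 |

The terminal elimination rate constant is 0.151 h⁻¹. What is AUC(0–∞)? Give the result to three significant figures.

AUC = 519 mcg/mL·h

Trapezoidal AUC_0→12:
  [0→1]: (0.00+47.19)/2 × 1 = 23.595
  [1→3]: (47.19+55.30)/2 × 2 = 102.49
  [3→3.5]: (55.30+52.67)/2 × 0.5 = 26.9925
  [3.5→7.5]: (52.67+30.13)/2 × 4 = 165.6
  [7.5→9.5]: (30.13+22.30)/2 × 2 = 52.43
  [9.5→10]: (22.30+20.68)/2 × 0.5 = 10.745
  [10→12]: (20.68+15.29)/2 × 2 = 35.97
  Sum = 417.8225 mcg/mL·h
Extrapolated tail: C_last / k_e = 15.29 / 0.151 = 101.258
AUC_0→∞ = 417.8225 + 101.258 = 519.0805 mcg/mL·h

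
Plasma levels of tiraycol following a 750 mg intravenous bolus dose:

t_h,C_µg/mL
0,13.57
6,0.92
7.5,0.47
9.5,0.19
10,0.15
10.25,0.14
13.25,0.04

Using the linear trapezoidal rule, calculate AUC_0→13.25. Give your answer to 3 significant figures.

Trapezoidal AUC_0→13.25:
  [0→6]: (13.57+0.92)/2 × 6 = 43.47
  [6→7.5]: (0.92+0.47)/2 × 1.5 = 1.0425
  [7.5→9.5]: (0.47+0.19)/2 × 2 = 0.66
  [9.5→10]: (0.19+0.15)/2 × 0.5 = 0.085
  [10→10.25]: (0.15+0.14)/2 × 0.25 = 0.03625
  [10.25→13.25]: (0.14+0.04)/2 × 3 = 0.27
  Sum = 45.56375 µg/mL·h

AUC = 45.6 µg/mL·h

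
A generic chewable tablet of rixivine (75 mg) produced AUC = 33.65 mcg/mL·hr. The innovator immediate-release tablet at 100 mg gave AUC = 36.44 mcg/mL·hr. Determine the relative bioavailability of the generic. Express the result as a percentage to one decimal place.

F_rel = (AUC_test/D_test) / (AUC_ref/D_ref)
      = (33.65/75) / (36.44/100)
      = 0.448667 / 0.3644 = 1.2312 = 123.12%

F_rel = 123.1%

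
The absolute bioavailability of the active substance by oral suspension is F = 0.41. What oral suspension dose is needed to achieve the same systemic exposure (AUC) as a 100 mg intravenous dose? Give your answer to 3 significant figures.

D_oral = 244 mg

For equal systemic exposure: F × D_ev = D_iv
D_ev = D_iv / F = 100 / 0.41 = 243.902 mg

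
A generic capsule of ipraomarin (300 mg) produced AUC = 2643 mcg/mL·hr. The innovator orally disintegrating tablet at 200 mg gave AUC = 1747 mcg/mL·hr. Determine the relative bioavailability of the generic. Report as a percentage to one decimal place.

F_rel = 100.9%

F_rel = (AUC_test/D_test) / (AUC_ref/D_ref)
      = (2643/300) / (1747/200)
      = 8.81 / 8.735 = 1.0086 = 100.86%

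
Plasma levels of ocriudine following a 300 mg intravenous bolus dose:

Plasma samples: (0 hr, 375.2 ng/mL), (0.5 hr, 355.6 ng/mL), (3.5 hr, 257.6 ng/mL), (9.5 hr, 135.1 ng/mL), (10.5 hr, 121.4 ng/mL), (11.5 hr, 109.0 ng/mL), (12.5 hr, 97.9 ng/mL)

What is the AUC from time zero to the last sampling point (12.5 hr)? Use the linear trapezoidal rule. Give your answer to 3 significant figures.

Trapezoidal AUC_0→12.5:
  [0→0.5]: (375.2+355.6)/2 × 0.5 = 182.7
  [0.5→3.5]: (355.6+257.6)/2 × 3 = 919.8
  [3.5→9.5]: (257.6+135.1)/2 × 6 = 1178.1
  [9.5→10.5]: (135.1+121.4)/2 × 1 = 128.25
  [10.5→11.5]: (121.4+109.0)/2 × 1 = 115.2
  [11.5→12.5]: (109.0+97.9)/2 × 1 = 103.45
  Sum = 2627.5 ng/mL·hr

AUC = 2630 ng/mL·hr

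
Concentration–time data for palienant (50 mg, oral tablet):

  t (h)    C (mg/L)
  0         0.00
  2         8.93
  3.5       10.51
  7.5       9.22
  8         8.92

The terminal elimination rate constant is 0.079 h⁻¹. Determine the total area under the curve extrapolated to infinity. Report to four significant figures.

AUC = 180.4 mg/L·h

Trapezoidal AUC_0→8:
  [0→2]: (0.00+8.93)/2 × 2 = 8.93
  [2→3.5]: (8.93+10.51)/2 × 1.5 = 14.58
  [3.5→7.5]: (10.51+9.22)/2 × 4 = 39.46
  [7.5→8]: (9.22+8.92)/2 × 0.5 = 4.535
  Sum = 67.505 mg/L·h
Extrapolated tail: C_last / k_e = 8.92 / 0.079 = 112.911
AUC_0→∞ = 67.505 + 112.911 = 180.416 mg/L·h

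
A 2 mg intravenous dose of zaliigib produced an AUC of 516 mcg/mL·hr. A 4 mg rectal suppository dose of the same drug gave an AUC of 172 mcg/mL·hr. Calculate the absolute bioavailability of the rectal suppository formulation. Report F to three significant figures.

F = 0.167

F = (AUC_ev / D_ev) / (AUC_iv / D_iv)
  = (172/4) / (516/2)
  = 43 / 258 = 0.1667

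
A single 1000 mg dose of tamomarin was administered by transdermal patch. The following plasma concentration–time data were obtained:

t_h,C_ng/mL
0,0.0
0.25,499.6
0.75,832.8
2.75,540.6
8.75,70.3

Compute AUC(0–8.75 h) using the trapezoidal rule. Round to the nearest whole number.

AUC = 3602 ng/mL·h

Trapezoidal AUC_0→8.75:
  [0→0.25]: (0.0+499.6)/2 × 0.25 = 62.45
  [0.25→0.75]: (499.6+832.8)/2 × 0.5 = 333.1
  [0.75→2.75]: (832.8+540.6)/2 × 2 = 1373.4
  [2.75→8.75]: (540.6+70.3)/2 × 6 = 1832.7
  Sum = 3601.65 ng/mL·h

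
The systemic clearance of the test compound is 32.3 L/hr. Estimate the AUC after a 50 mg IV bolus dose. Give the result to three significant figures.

AUC_0→∞ = Dose_iv / CL
        = 50 / 32.3 = 1.54799 mg/L·hr

AUC = 1.55 mg/L·hr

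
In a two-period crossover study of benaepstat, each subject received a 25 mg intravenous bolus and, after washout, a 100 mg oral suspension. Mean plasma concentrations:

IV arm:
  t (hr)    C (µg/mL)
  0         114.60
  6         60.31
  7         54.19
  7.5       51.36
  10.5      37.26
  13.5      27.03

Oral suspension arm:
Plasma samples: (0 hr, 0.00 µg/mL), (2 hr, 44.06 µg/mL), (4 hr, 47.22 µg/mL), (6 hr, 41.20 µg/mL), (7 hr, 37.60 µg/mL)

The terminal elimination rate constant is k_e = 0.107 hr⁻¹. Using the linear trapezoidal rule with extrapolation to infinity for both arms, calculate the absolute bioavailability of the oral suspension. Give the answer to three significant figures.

Trapezoidal AUC_0→13.5 (IV):
  [0→6]: (114.60+60.31)/2 × 6 = 524.73
  [6→7]: (60.31+54.19)/2 × 1 = 57.25
  [7→7.5]: (54.19+51.36)/2 × 0.5 = 26.3875
  [7.5→10.5]: (51.36+37.26)/2 × 3 = 132.93
  [10.5→13.5]: (37.26+27.03)/2 × 3 = 96.435
  Sum = 837.7325 µg/mL·hr
IV tail: 27.03/0.107 = 252.617; AUC_iv,0→∞ = 837.7325 + 252.617 = 1090.3495 µg/mL·hr
Trapezoidal AUC_0→7 (oral suspension):
  [0→2]: (0.00+44.06)/2 × 2 = 44.06
  [2→4]: (44.06+47.22)/2 × 2 = 91.28
  [4→6]: (47.22+41.20)/2 × 2 = 88.42
  [6→7]: (41.20+37.60)/2 × 1 = 39.4
  Sum = 263.16 µg/mL·hr
oral suspension tail: 37.60/0.107 = 351.402; AUC_ev,0→∞ = 263.16 + 351.402 = 614.562 µg/mL·hr
F = (AUC_ev/D_ev)/(AUC_iv/D_iv) = (614.562/100)/(1090.3495/25) = 6.14562/43.61398 = 0.1409

F = 0.141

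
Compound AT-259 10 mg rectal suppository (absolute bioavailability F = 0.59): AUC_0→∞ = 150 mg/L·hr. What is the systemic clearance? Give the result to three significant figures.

CL = 0.0393 L/hr

CL = F × Dose / AUC_0→∞
   = 0.59 × 10 / 150 = 0.0393333 L/hr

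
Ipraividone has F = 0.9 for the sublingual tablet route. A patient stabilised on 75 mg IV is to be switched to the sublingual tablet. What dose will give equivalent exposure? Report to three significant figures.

D_sublingual = 83.3 mg

For equal systemic exposure: F × D_ev = D_iv
D_ev = D_iv / F = 75 / 0.9 = 83.3333 mg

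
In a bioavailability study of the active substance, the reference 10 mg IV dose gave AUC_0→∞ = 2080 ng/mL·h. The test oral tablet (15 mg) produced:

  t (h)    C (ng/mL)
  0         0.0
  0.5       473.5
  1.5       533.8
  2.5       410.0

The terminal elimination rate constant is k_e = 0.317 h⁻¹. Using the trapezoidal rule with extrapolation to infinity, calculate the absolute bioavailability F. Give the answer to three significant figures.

Trapezoidal AUC_0→2.5 (oral tablet):
  [0→0.5]: (0.0+473.5)/2 × 0.5 = 118.375
  [0.5→1.5]: (473.5+533.8)/2 × 1 = 503.65
  [1.5→2.5]: (533.8+410.0)/2 × 1 = 471.9
  Sum = 1093.925 ng/mL·h
Tail: C_last/k_e = 410.0/0.317 = 1293.375
AUC_0→∞ (oral tablet) = 1093.925 + 1293.375 = 2387.3 ng/mL·h
F = (AUC_ev/D_ev)/(AUC_iv/D_iv) = (2387.3/15)/(2080/10) = 159.153/208 = 0.7652

F = 0.765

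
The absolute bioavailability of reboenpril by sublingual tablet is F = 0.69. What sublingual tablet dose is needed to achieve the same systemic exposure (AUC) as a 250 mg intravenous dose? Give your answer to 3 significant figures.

For equal systemic exposure: F × D_ev = D_iv
D_ev = D_iv / F = 250 / 0.69 = 362.319 mg

D_sublingual = 362 mg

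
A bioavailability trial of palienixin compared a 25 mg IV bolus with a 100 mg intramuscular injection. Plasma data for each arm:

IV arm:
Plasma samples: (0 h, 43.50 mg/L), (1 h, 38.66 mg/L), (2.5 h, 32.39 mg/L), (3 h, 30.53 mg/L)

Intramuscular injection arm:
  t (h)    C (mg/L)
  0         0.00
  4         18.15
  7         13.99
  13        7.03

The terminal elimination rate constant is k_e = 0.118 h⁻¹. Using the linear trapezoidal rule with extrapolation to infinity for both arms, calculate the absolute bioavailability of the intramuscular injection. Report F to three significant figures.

Trapezoidal AUC_0→3 (IV):
  [0→1]: (43.50+38.66)/2 × 1 = 41.08
  [1→2.5]: (38.66+32.39)/2 × 1.5 = 53.2875
  [2.5→3]: (32.39+30.53)/2 × 0.5 = 15.73
  Sum = 110.0975 mg/L·h
IV tail: 30.53/0.118 = 258.729; AUC_iv,0→∞ = 110.0975 + 258.729 = 368.8265 mg/L·h
Trapezoidal AUC_0→13 (intramuscular injection):
  [0→4]: (0.00+18.15)/2 × 4 = 36.3
  [4→7]: (18.15+13.99)/2 × 3 = 48.21
  [7→13]: (13.99+7.03)/2 × 6 = 63.06
  Sum = 147.57 mg/L·h
intramuscular injection tail: 7.03/0.118 = 59.576; AUC_ev,0→∞ = 147.57 + 59.576 = 207.146 mg/L·h
F = (AUC_ev/D_ev)/(AUC_iv/D_iv) = (207.146/100)/(368.8265/25) = 2.07146/14.75306 = 0.1404

F = 0.140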